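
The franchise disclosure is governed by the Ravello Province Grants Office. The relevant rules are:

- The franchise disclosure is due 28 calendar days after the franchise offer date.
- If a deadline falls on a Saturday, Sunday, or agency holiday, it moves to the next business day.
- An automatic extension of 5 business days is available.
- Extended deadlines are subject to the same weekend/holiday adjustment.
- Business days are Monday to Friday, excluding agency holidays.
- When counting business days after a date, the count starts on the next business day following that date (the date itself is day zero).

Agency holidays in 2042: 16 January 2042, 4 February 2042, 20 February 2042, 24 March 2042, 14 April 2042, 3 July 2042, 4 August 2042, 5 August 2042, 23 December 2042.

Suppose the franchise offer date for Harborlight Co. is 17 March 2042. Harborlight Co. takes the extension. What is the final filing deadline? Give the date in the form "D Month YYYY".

Trigger date 17 March 2042 + 28 calendar days = 14 April 2042.
14 April 2042 is a listed holiday; the next business day is 15 April 2042 (Tuesday).
Counting 5 further business days from 15 April 2042 reaches 22 April 2042.
Since 22 April 2042 is a Tuesday and not a holiday, the date is unchanged.
The final due date is 22 April 2042.

22 April 2042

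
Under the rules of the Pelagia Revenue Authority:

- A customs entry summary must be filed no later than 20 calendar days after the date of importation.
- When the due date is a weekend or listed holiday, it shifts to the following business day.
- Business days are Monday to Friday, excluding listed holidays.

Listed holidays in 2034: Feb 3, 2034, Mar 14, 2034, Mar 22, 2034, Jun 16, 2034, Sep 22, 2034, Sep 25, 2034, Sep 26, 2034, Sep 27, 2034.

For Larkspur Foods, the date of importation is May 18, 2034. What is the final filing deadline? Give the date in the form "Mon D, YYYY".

Trigger date May 18, 2034 + 20 calendar days = Jun 7, 2034.
Since Jun 7, 2034 is a Wednesday and not a holiday, the date is unchanged.
Deadline: Jun 7, 2034.

Jun 7, 2034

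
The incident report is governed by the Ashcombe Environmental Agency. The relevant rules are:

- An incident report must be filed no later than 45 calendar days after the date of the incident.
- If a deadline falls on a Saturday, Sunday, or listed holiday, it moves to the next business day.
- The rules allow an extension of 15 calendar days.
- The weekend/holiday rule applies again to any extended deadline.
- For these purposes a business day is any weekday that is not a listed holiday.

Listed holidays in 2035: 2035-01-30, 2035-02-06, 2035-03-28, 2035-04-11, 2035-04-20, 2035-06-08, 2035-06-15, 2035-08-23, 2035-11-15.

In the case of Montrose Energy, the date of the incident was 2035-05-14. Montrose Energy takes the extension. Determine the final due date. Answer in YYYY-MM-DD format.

2035-07-13

45 calendar days after 2035-05-14 is 2035-06-28.
Since 2035-06-28 is a Thursday and not a holiday, the date is unchanged.
With the 15-day extension, 2035-06-28 becomes 2035-07-13.
2035-07-13 falls on a Friday, which is a business day, so no adjustment is needed.
Final deadline: 2035-07-13.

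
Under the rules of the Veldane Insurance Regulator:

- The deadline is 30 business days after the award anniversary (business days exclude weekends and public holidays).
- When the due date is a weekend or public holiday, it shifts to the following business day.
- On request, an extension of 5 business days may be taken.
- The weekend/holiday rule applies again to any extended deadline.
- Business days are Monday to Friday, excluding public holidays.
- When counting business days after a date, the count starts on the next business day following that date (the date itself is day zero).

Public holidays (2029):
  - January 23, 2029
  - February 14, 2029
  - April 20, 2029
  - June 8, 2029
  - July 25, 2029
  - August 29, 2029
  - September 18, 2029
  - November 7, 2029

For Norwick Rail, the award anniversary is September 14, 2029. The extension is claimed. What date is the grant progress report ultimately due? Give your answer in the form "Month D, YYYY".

November 5, 2029

Counting 30 business days after September 14, 2029 (skipping weekends and listed holidays) reaches October 29, 2029.
October 29, 2029 is a Monday and not a listed holiday, so it stands.
Counting 5 further business days from October 29, 2029 reaches November 5, 2029.
November 5, 2029 (Monday) is already a business day.
Deadline: November 5, 2029.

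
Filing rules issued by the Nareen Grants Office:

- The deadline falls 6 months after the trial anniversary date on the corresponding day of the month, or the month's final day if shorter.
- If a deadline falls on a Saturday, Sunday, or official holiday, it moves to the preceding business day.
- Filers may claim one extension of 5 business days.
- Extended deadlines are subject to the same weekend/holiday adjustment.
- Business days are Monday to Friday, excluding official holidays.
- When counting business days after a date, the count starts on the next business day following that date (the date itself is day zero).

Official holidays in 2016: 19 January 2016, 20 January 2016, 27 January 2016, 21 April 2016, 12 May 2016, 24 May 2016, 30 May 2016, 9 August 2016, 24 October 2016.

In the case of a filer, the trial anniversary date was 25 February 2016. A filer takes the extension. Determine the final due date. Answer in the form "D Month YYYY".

1 September 2016

6 months after 25 February 2016, on the same day of the month, is 25 August 2016.
25 August 2016 (Thursday) is already a business day.
Applying the 5-business-day extension: 5 business days after 25 August 2016 is 1 September 2016.
Since 1 September 2016 is a Thursday and not a holiday, the date is unchanged.
So the filing is due 1 September 2016.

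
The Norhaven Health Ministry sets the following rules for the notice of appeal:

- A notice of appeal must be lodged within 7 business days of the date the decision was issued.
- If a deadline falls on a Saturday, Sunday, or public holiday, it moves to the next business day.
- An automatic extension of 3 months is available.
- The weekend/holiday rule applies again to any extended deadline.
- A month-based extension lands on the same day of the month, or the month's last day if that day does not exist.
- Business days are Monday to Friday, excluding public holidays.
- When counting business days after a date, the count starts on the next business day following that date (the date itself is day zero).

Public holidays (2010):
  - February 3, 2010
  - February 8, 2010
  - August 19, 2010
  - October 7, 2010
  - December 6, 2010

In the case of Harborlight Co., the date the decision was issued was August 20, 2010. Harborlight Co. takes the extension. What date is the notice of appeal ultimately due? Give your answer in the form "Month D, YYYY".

November 30, 2010

7 business days after August 20, 2010, excluding weekends and holidays, is August 31, 2010.
August 31, 2010 is a Tuesday and not a listed holiday, so it stands.
Applying the 3 months extension: 3 months after August 31, 2010 is November 30, 2010 (day 31 does not exist in November, so the month's last day is used).
November 30, 2010 (Tuesday) is already a business day.
So the filing is due November 30, 2010.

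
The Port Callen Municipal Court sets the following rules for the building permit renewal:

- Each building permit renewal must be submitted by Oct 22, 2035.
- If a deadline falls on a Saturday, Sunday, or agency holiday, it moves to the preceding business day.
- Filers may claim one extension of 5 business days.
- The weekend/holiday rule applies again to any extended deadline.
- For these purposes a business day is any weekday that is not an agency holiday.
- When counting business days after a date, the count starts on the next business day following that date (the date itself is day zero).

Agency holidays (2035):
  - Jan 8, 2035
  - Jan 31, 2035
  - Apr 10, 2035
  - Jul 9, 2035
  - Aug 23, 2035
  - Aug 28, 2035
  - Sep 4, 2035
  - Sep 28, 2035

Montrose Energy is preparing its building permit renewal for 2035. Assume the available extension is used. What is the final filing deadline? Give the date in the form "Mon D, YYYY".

The statutory due date is Oct 22, 2035.
Since Oct 22, 2035 is a Monday and not a holiday, the date is unchanged.
Counting 5 further business days from Oct 22, 2035 reaches Oct 29, 2035.
Since Oct 29, 2035 is a Monday and not a holiday, the date is unchanged.
So the filing is due Oct 29, 2035.

Oct 29, 2035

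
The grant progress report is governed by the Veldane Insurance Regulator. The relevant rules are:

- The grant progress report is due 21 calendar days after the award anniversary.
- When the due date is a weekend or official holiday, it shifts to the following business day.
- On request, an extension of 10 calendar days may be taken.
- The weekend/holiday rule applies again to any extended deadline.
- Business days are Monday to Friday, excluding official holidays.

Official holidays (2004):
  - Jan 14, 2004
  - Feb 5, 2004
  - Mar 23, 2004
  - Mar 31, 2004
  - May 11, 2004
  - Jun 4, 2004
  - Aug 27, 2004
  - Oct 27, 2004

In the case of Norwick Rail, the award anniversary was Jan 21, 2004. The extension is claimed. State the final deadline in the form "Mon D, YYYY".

Adding 21 calendar days to Jan 21, 2004 gives Feb 11, 2004.
Feb 11, 2004 is a Wednesday and not a listed holiday, so it stands.
The 10-calendar-day extension moves the deadline from Feb 11, 2004 to Feb 21, 2004.
Feb 21, 2004 falls on a Saturday. Rolling to the next business day gives Feb 23, 2004, a Monday.
So the filing is due Feb 23, 2004.

Feb 23, 2004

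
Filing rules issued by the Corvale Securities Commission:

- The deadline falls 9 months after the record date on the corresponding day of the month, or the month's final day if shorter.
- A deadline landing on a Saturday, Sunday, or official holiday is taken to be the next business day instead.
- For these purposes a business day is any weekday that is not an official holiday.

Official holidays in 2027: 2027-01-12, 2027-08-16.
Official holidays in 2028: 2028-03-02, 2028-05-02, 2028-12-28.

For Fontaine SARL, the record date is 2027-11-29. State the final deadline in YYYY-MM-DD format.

9 months after 2027-11-29, on the same day of the month, is 2028-08-29.
2028-08-29 is a Tuesday and not a listed holiday, so it stands.
Final deadline: 2028-08-29.

2028-08-29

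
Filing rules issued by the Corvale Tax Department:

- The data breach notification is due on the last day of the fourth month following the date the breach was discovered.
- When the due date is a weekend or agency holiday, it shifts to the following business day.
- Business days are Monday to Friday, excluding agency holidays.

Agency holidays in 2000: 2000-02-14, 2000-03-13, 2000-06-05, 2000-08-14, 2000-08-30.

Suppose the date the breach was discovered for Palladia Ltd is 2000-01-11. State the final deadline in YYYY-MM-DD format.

2000-05-31

4 months after 2000-01-11 falls in May 2000; the last day of that month is 2000-05-31.
2000-05-31 (Wednesday) is already a business day.
So the filing is due 2000-05-31.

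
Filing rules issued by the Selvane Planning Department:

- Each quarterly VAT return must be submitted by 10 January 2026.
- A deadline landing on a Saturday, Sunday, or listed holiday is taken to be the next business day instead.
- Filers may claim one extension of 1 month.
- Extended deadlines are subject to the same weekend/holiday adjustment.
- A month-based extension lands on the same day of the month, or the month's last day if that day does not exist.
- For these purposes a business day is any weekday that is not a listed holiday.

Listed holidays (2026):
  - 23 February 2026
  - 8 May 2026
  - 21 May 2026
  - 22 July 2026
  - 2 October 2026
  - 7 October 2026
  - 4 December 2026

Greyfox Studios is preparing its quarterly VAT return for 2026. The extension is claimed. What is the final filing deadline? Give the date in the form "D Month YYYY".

12 February 2026

Start from the fixed due date, 10 January 2026.
10 January 2026 falls on a Saturday. Rolling to the next business day gives 12 January 2026, a Monday.
Add 1 month to 12 January 2026: 12 February 2026.
12 February 2026 falls on a Thursday, which is a business day, so no adjustment is needed.
The final due date is 12 February 2026.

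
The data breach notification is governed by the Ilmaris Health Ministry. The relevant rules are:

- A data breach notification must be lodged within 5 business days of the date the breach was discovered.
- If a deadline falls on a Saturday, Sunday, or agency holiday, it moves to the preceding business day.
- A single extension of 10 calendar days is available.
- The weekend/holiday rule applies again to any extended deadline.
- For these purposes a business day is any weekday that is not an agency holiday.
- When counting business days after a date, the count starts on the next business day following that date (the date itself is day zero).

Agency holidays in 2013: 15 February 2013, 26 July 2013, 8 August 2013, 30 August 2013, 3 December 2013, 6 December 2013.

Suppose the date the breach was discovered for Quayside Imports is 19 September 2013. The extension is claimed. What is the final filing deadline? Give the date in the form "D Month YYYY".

4 October 2013

5 business days after 19 September 2013, excluding weekends and holidays, is 26 September 2013.
26 September 2013 (Thursday) is already a business day.
The 10-calendar-day extension moves the deadline from 26 September 2013 to 6 October 2013.
6 October 2013 is a Sunday; the preceding business day is 4 October 2013 (Friday).
The final due date is 4 October 2013.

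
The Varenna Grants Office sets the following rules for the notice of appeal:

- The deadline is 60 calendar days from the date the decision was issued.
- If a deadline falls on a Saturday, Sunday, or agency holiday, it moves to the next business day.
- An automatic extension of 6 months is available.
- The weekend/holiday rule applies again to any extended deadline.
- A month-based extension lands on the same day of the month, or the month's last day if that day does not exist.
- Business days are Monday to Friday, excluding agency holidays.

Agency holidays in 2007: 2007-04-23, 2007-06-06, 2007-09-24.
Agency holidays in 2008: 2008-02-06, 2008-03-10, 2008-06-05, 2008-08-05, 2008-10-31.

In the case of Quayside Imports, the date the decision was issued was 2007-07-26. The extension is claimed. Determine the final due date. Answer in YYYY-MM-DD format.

Adding 60 calendar days to 2007-07-26 gives 2007-09-24.
2007-09-24 falls on a listed holiday. Rolling to the next business day gives 2007-09-25, a Tuesday.
Add 6 months to 2007-09-25: 2008-03-25.
2008-03-25 (Tuesday) is already a business day.
So the filing is due 2008-03-25.

2008-03-25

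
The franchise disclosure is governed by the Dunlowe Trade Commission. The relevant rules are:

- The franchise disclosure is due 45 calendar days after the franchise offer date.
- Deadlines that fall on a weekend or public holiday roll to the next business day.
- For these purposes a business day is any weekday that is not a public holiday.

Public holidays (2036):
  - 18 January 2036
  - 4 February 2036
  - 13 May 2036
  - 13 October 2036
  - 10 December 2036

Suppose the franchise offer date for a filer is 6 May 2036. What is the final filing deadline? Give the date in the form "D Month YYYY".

20 June 2036

Adding 45 calendar days to 6 May 2036 gives 20 June 2036.
20 June 2036 is a Friday and not a listed holiday, so it stands.
Final deadline: 20 June 2036.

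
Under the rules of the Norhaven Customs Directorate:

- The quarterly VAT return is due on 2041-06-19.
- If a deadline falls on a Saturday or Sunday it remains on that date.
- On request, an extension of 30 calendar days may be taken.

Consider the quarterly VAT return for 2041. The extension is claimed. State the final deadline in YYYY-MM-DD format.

2041-07-19

The stated deadline is 2041-06-19.
2041-06-19 is a Wednesday; no weekend or holiday adjustment applies.
Add the 30 calendar-day extension to 2041-06-19: 2041-07-19.
2041-07-19 falls on a Friday. The rules make no weekend/holiday allowance, so it remains 2041-07-19.
Deadline: 2041-07-19.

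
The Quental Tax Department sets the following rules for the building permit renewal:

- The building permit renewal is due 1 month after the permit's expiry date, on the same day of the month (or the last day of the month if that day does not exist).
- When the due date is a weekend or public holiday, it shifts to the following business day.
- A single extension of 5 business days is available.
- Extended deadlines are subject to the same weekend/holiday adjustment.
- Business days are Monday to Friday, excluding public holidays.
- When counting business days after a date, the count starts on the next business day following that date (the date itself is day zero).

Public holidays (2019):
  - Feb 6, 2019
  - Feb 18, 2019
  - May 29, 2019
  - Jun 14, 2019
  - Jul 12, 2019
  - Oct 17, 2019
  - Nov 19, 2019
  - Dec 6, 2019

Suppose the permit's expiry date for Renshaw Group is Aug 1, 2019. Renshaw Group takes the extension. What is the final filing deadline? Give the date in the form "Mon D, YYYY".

Sep 9, 2019

Moving 1 month forward from Aug 1, 2019 on the corresponding day gives Sep 1, 2019.
Because Sep 1, 2019 is a Sunday, the deadline becomes Sep 2, 2019 (Monday).
Counting 5 further business days from Sep 2, 2019 reaches Sep 9, 2019.
Since Sep 9, 2019 is a Monday and not a holiday, the date is unchanged.
So the filing is due Sep 9, 2019.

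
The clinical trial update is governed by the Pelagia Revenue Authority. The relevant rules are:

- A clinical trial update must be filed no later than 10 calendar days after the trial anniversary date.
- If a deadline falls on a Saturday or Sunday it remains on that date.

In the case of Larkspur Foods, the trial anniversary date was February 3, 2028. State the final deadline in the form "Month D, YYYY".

February 13, 2028

Trigger date February 3, 2028 + 10 calendar days = February 13, 2028.
No adjustment is made for weekends or holidays, so February 13, 2028 stands.
Final deadline: February 13, 2028.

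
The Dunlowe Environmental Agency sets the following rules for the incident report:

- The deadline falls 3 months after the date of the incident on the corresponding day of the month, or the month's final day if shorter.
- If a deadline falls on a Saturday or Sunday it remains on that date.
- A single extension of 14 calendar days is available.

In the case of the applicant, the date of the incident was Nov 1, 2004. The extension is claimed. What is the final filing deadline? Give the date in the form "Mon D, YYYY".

3 months after Nov 1, 2004, on the same day of the month, is Feb 1, 2005.
Feb 1, 2005 is a Tuesday; no weekend or holiday adjustment applies.
The 14-calendar-day extension moves the deadline from Feb 1, 2005 to Feb 15, 2005.
Feb 15, 2005 falls on a Tuesday. The rules make no weekend/holiday allowance, so it remains Feb 15, 2005.
The final due date is Feb 15, 2005.

Feb 15, 2005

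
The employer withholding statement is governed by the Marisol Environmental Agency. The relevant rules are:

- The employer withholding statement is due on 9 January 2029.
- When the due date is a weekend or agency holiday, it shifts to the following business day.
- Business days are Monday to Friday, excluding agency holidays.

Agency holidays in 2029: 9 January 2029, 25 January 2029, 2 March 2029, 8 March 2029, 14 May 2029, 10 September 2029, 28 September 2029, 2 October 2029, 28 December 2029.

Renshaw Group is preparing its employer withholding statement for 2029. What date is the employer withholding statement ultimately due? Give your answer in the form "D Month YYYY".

The stated deadline is 9 January 2029.
Because 9 January 2029 is a listed holiday, the deadline becomes 10 January 2029 (Wednesday).
Final deadline: 10 January 2029.

10 January 2029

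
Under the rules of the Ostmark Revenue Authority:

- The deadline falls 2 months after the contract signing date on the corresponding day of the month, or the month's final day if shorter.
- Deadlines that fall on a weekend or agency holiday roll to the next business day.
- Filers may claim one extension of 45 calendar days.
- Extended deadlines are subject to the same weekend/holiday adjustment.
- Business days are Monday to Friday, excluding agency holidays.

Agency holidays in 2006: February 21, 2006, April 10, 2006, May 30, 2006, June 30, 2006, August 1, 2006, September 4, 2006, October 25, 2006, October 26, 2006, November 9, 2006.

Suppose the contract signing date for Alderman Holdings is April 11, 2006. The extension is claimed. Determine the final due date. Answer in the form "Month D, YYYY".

2 months after April 11, 2006, on the same day of the month, is June 11, 2006.
June 11, 2006 is a Sunday, so it moves to the next business day, June 12, 2006 (Monday).
Applying the 45-calendar-day extension: June 12, 2006 + 45 days = July 27, 2006.
July 27, 2006 falls on a Thursday, which is a business day, so no adjustment is needed.
So the filing is due July 27, 2006.

July 27, 2006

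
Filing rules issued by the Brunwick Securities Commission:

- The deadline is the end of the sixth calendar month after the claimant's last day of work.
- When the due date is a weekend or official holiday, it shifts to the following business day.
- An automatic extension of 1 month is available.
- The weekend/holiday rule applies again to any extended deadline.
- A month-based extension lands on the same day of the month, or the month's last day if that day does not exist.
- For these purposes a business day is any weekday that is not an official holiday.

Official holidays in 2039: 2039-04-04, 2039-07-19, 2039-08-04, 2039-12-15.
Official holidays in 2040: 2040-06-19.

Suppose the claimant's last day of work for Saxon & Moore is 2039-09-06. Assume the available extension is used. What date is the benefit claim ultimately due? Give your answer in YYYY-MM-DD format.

2040-05-02

The sixth month after 2039-09-06 is March 2040, whose last day is 2040-03-31.
2040-03-31 is a Saturday; the next business day is 2040-04-02 (Monday).
Add 1 month to 2040-04-02: 2040-05-02.
2040-05-02 (Wednesday) is already a business day.
Final deadline: 2040-05-02.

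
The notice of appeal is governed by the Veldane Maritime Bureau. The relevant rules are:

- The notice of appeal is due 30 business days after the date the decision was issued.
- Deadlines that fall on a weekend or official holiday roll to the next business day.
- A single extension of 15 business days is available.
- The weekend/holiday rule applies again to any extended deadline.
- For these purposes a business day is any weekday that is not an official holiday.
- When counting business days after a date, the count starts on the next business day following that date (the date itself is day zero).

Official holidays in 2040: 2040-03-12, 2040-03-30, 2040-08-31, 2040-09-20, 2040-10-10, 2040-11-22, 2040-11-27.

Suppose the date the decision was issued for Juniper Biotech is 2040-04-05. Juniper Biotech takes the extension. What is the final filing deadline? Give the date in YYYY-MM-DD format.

30 business days after 2040-04-05, excluding weekends and holidays, is 2040-05-17.
2040-05-17 is a Thursday and not a listed holiday, so it stands.
Applying the 15-business-day extension: 15 business days after 2040-05-17 is 2040-06-07.
2040-06-07 (Thursday) is already a business day.
So the filing is due 2040-06-07.

2040-06-07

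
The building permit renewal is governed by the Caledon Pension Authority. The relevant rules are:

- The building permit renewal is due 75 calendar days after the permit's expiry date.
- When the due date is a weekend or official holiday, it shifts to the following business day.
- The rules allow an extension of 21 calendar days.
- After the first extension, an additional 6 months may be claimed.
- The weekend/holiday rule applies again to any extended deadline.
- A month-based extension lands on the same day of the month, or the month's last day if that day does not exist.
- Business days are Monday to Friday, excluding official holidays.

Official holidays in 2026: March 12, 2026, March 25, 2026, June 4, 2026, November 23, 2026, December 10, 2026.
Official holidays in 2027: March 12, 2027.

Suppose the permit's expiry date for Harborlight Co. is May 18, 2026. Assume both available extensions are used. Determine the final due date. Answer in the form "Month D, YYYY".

75 calendar days after May 18, 2026 is August 1, 2026.
August 1, 2026 is a Saturday, so it moves to the next business day, August 3, 2026 (Monday).
The 21-calendar-day extension moves the deadline from August 3, 2026 to August 24, 2026.
August 24, 2026 (Monday) is already a business day.
Add 6 months to August 24, 2026: February 24, 2027.
February 24, 2027 (Wednesday) is already a business day.
Final deadline: February 24, 2027.

February 24, 2027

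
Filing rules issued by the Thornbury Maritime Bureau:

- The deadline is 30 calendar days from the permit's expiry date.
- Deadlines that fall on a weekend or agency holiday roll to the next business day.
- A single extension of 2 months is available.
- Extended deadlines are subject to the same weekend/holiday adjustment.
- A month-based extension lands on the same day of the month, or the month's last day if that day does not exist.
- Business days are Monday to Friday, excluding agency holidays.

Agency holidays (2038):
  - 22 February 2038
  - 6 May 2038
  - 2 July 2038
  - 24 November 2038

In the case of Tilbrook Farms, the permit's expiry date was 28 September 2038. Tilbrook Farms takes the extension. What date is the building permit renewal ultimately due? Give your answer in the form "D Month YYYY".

30 calendar days after 28 September 2038 is 28 October 2038.
28 October 2038 falls on a Thursday, which is a business day, so no adjustment is needed.
Add 2 months to 28 October 2038: 28 December 2038.
28 December 2038 is a Tuesday and not a listed holiday, so it stands.
Deadline: 28 December 2038.

28 December 2038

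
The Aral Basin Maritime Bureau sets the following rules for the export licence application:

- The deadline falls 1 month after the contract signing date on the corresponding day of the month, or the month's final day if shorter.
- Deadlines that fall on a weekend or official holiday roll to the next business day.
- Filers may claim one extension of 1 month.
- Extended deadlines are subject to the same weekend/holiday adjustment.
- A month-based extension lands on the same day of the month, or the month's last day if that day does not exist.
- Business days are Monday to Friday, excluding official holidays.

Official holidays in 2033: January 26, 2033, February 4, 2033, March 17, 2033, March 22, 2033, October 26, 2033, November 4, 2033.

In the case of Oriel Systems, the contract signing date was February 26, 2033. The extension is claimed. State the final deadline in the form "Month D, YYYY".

1 month from February 26, 2033 is March 26, 2033.
March 26, 2033 is a Saturday, so it moves to the next business day, March 28, 2033 (Monday).
Applying the 1 month extension: 1 month after March 28, 2033 is April 28, 2033.
April 28, 2033 falls on a Thursday, which is a business day, so no adjustment is needed.
Deadline: April 28, 2033.

April 28, 2033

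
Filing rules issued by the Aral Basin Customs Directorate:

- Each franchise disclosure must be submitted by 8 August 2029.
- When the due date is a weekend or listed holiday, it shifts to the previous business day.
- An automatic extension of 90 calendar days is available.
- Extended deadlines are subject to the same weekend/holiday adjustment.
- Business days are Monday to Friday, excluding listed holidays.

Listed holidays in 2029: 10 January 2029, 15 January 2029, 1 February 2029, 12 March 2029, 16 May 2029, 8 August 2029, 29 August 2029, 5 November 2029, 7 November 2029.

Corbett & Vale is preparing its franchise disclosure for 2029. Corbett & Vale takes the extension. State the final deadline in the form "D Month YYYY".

The stated deadline is 8 August 2029.
8 August 2029 is a listed holiday, so it moves to the preceding business day, 7 August 2029 (Tuesday).
Applying the 90-calendar-day extension: 7 August 2029 + 90 days = 5 November 2029.
5 November 2029 is a listed holiday, so it moves to the preceding business day, 2 November 2029 (Friday).
The final due date is 2 November 2029.

2 November 2029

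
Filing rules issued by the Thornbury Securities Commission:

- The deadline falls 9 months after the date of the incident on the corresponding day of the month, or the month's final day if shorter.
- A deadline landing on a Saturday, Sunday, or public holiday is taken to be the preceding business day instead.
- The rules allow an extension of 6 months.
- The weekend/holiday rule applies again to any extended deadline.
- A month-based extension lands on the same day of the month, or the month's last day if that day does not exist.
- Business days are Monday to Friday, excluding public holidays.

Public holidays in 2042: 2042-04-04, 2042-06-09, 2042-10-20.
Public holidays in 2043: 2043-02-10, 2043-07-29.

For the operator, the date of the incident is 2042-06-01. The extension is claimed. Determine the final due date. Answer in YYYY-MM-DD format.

9 months from 2042-06-01 is 2043-03-01.
2043-03-01 is a Sunday, so it moves to the preceding business day, 2043-02-27 (Friday).
Add 6 months to 2043-02-27: 2043-08-27.
2043-08-27 is a Thursday and not a listed holiday, so it stands.
Deadline: 2043-08-27.

2043-08-27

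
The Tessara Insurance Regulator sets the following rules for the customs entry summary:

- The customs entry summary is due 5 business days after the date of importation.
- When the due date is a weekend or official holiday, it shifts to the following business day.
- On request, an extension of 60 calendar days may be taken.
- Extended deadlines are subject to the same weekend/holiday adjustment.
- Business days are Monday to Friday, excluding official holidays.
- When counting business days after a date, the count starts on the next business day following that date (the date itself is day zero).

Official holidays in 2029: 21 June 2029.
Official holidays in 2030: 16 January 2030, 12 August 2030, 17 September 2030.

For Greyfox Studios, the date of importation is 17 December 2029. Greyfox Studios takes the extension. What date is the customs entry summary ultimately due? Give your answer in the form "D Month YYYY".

Starting the day after 17 December 2029 and counting 5 business days lands on 24 December 2029.
24 December 2029 is a Monday and not a listed holiday, so it stands.
Applying the 60-calendar-day extension: 24 December 2029 + 60 days = 22 February 2030.
Since 22 February 2030 is a Friday and not a holiday, the date is unchanged.
Final deadline: 22 February 2030.

22 February 2030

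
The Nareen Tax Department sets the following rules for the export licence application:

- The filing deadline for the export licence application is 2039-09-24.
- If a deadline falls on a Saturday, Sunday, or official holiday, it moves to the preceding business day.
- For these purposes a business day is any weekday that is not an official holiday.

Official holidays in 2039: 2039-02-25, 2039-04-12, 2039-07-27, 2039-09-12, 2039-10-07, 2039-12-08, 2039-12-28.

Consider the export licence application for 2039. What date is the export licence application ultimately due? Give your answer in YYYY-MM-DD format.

The stated deadline is 2039-09-24.
2039-09-24 falls on a Saturday. Rolling to the preceding business day gives 2039-09-23, a Friday.
So the filing is due 2039-09-23.

2039-09-23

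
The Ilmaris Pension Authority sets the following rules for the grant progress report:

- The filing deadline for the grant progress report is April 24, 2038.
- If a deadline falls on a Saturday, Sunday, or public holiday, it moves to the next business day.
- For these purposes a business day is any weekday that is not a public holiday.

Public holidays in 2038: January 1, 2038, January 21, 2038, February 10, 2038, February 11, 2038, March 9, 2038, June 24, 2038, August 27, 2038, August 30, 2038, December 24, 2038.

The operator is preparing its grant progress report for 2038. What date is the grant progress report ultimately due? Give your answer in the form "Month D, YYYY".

April 26, 2038

The stated deadline is April 24, 2038.
April 24, 2038 falls on a Saturday. Rolling to the next business day gives April 26, 2038, a Monday.
So the filing is due April 26, 2038.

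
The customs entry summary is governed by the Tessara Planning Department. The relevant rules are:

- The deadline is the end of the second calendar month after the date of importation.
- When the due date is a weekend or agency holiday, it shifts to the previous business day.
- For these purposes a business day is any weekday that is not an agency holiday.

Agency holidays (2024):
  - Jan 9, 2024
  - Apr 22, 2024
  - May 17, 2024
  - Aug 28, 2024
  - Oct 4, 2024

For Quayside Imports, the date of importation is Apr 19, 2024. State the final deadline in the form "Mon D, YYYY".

The second month after Apr 19, 2024 is June 2024, whose last day is Jun 30, 2024.
Jun 30, 2024 falls on a Sunday. Rolling to the preceding business day gives Jun 28, 2024, a Friday.
Final deadline: Jun 28, 2024.

Jun 28, 2024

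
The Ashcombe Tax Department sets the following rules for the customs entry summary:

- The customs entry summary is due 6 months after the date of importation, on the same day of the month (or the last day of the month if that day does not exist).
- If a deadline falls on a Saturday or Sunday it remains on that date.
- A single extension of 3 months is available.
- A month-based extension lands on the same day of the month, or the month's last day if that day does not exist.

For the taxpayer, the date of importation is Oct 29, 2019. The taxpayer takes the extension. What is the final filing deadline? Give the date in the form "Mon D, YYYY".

Moving 6 months forward from Oct 29, 2019 on the corresponding day gives Apr 29, 2020.
No adjustment is made for weekends or holidays, so Apr 29, 2020 stands.
The 3 months extension carries Apr 29, 2020 to Jul 29, 2020.
No adjustment is made for weekends or holidays, so Jul 29, 2020 stands.
So the filing is due Jul 29, 2020.

Jul 29, 2020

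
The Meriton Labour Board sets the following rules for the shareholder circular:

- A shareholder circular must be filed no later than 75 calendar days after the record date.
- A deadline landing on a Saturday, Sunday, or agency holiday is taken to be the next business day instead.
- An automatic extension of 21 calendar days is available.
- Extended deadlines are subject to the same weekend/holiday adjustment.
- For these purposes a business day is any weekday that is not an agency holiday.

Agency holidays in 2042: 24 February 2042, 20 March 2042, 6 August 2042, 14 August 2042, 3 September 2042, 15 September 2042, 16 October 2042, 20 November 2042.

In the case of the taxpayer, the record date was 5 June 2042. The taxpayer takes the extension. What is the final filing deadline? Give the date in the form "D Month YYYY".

From 5 June 2042, 75 calendar days later is 19 August 2042.
Since 19 August 2042 is a Tuesday and not a holiday, the date is unchanged.
Add the 21 calendar-day extension to 19 August 2042: 9 September 2042.
9 September 2042 (Tuesday) is already a business day.
Final deadline: 9 September 2042.

9 September 2042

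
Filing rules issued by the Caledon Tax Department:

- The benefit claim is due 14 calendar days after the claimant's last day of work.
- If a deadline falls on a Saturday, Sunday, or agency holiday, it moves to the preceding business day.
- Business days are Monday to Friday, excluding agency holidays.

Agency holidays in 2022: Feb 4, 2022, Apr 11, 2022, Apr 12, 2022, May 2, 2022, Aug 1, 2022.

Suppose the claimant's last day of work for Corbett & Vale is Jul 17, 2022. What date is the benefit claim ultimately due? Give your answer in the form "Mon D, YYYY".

14 calendar days after Jul 17, 2022 is Jul 31, 2022.
Jul 31, 2022 is a Sunday; the preceding business day is Jul 29, 2022 (Friday).
Final deadline: Jul 29, 2022.

Jul 29, 2022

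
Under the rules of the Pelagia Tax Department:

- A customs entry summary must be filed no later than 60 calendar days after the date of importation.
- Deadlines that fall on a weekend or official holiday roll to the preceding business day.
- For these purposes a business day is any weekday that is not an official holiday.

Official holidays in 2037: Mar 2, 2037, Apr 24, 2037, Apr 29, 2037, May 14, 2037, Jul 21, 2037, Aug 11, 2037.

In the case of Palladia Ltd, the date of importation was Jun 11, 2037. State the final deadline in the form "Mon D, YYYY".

Aug 10, 2037

Adding 60 calendar days to Jun 11, 2037 gives Aug 10, 2037.
Aug 10, 2037 falls on a Monday, which is a business day, so no adjustment is needed.
The final due date is Aug 10, 2037.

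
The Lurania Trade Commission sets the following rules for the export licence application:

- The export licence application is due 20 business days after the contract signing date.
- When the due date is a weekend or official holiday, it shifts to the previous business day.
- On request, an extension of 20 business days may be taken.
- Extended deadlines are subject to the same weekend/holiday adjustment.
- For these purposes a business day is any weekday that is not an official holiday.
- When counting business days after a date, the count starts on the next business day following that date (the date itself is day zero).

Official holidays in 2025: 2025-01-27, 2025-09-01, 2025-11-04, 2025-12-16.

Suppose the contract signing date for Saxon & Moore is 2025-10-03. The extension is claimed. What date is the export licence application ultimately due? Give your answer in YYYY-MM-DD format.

Counting 20 business days after 2025-10-03 (skipping weekends and listed holidays) reaches 2025-10-31.
2025-10-31 falls on a Friday, which is a business day, so no adjustment is needed.
The 20-business-day extension runs from 2025-10-31 to 2025-12-01.
2025-12-01 (Monday) is already a business day.
Final deadline: 2025-12-01.

2025-12-01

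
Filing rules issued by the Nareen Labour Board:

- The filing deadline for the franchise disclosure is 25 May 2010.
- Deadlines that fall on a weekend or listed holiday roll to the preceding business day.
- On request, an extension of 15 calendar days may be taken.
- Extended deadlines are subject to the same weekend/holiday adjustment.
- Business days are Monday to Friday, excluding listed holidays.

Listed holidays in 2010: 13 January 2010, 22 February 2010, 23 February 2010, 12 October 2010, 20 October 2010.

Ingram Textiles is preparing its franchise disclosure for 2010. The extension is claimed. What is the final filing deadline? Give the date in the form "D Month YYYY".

The stated deadline is 25 May 2010.
25 May 2010 falls on a Tuesday, which is a business day, so no adjustment is needed.
With the 15-day extension, 25 May 2010 becomes 9 June 2010.
9 June 2010 (Wednesday) is already a business day.
So the filing is due 9 June 2010.

9 June 2010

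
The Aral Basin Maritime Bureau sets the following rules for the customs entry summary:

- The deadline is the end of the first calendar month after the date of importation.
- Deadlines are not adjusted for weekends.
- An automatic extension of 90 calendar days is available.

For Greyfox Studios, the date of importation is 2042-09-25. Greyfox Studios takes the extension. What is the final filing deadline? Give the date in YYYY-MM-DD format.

2043-01-29

The first month after 2042-09-25 is October 2042, whose last day is 2042-10-31.
2042-10-31 falls on a Friday. The rules make no weekend/holiday allowance, so it remains 2042-10-31.
The 90-calendar-day extension moves the deadline from 2042-10-31 to 2043-01-29.
2043-01-29 is a Thursday; no weekend or holiday adjustment applies.
Deadline: 2043-01-29.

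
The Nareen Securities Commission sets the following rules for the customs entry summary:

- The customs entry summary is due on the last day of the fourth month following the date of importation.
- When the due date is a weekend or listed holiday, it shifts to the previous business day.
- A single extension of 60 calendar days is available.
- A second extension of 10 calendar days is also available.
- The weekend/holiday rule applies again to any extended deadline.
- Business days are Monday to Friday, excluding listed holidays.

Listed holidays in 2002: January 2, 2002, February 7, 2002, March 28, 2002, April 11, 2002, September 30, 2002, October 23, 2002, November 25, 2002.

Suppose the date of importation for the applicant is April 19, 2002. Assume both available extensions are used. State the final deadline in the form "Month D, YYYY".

November 8, 2002

The fourth month after April 19, 2002 is August 2002, whose last day is August 31, 2002.
August 31, 2002 is a Saturday; the preceding business day is August 30, 2002 (Friday).
Applying the 60-calendar-day extension: August 30, 2002 + 60 days = October 29, 2002.
October 29, 2002 falls on a Tuesday, which is a business day, so no adjustment is needed.
With the 10-day extension, October 29, 2002 becomes November 8, 2002.
November 8, 2002 (Friday) is already a business day.
The final due date is November 8, 2002.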